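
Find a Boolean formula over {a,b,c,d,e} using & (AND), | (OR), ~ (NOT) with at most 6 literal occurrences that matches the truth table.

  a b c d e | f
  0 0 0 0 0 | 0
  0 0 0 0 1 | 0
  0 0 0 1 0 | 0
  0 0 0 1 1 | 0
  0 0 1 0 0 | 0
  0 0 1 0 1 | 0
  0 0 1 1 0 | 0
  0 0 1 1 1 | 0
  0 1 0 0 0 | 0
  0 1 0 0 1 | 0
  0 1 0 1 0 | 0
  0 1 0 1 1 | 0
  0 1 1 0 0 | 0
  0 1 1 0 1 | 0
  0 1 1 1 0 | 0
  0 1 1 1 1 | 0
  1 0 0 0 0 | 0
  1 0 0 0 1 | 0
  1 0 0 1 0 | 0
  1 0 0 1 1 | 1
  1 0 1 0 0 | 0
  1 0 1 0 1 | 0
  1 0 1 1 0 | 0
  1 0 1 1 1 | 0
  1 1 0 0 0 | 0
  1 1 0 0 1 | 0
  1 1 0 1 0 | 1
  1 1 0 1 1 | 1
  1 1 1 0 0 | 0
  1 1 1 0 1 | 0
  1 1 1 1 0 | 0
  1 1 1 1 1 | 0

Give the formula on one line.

  (b | e) = 01010101111111110101010111111111
  (a & d) = 00000000000000000011001100110011
  ~c = 11110000111100001111000011110000
  (d & ~c) = 00110000001100000011000000110000
  ((a & d) & (d & ~c)) = 00000000000000000011000000110000
  ((b | e) & ((a & d) & (d & ~c))) = 00000000000000000001000000110000

((b | e) & ((a & d) & (d & ~c)))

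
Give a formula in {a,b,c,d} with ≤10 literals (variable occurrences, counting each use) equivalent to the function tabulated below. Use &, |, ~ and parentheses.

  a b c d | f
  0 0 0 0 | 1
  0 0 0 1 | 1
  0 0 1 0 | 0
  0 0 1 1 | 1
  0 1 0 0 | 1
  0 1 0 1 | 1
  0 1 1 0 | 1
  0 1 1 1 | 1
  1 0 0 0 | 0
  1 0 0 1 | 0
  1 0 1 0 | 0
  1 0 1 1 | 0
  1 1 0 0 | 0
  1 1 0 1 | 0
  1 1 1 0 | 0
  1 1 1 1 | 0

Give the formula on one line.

(~a & ((b | ~c) | (((c | b) & d) & (~a | ~d))))

  ~a = 1111111100000000
  ~c = 1100110011001100
  (b | ~c) = 1100111111001111
  (c | b) = 0011111100111111
  ((c | b) & d) = 0001010100010101
  ~d = 1010101010101010
  (~a | ~d) = 1111111110101010
  (((c | b) & d) & (~a | ~d)) = 0001010100000000
  ((b | ~c) | (((c | b) & d) & (~a | ~d))) = 1101111111001111
  (~a & ((b | ~c) | (((c | b) & d) & (~a | ~d)))) = 1101111100000000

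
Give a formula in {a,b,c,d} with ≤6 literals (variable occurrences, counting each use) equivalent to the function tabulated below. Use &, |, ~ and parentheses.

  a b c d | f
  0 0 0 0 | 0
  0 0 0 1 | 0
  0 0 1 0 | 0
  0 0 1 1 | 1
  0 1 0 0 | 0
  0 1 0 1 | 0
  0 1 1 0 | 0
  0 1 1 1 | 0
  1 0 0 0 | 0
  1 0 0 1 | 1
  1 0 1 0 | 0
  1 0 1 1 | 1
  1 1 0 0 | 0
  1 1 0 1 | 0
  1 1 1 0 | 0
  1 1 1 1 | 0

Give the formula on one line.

(((a | d) & ~b) & (d & (a | c)))

  (a | d) = 0101010111111111
  ~b = 1111000011110000
  ((a | d) & ~b) = 0101000011110000
  (a | c) = 0011001111111111
  (d & (a | c)) = 0001000101010101
  (((a | d) & ~b) & (d & (a | c))) = 0001000001010000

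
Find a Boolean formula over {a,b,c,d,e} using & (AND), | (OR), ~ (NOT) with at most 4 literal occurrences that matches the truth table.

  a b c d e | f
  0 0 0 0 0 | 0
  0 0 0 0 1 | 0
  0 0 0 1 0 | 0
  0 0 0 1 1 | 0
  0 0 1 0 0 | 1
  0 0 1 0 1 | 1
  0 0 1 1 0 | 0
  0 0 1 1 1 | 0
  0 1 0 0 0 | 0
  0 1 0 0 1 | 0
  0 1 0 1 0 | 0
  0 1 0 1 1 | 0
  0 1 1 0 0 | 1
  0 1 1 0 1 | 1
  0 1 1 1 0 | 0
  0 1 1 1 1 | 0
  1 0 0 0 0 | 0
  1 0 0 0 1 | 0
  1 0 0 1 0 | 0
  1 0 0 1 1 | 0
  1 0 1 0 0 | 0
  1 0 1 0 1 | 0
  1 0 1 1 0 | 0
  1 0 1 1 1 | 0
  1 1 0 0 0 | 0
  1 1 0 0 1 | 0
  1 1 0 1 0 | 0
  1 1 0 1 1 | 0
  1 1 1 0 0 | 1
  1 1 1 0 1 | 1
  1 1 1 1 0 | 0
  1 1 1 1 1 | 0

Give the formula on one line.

((c & (~a | b)) & ~d)

  ~a = 11111111111111110000000000000000
  (~a | b) = 11111111111111110000000011111111
  (c & (~a | b)) = 00001111000011110000000000001111
  ~d = 11001100110011001100110011001100
  ((c & (~a | b)) & ~d) = 00001100000011000000000000001100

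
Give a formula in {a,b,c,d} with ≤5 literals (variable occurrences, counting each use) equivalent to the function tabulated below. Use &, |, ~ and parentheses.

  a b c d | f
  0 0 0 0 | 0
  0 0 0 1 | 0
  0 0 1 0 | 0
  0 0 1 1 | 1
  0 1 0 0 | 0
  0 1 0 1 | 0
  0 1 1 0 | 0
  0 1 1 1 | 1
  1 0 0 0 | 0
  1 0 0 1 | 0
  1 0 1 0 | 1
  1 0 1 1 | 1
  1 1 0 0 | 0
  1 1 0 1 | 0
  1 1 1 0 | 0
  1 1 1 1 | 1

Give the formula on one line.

(((~b & c) & a) | (c & d))

  ~b = 1111000011110000
  (~b & c) = 0011000000110000
  ((~b & c) & a) = 0000000000110000
  (c & d) = 0001000100010001
  (((~b & c) & a) | (c & d)) = 0001000100110001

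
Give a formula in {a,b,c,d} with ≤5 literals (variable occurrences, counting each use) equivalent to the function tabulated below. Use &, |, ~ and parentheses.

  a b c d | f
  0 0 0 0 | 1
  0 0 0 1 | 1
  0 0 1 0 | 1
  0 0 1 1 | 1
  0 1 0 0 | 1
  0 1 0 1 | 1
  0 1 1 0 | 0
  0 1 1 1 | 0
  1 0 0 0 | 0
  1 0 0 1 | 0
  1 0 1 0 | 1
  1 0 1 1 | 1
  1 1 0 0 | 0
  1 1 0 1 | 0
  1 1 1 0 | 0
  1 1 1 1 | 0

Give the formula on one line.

((~c | ~b) & (~a | c))

  ~c = 1100110011001100
  ~b = 1111000011110000
  (~c | ~b) = 1111110011111100
  ~a = 1111111100000000
  (~a | c) = 1111111100110011
  ((~c | ~b) & (~a | c)) = 1111110000110000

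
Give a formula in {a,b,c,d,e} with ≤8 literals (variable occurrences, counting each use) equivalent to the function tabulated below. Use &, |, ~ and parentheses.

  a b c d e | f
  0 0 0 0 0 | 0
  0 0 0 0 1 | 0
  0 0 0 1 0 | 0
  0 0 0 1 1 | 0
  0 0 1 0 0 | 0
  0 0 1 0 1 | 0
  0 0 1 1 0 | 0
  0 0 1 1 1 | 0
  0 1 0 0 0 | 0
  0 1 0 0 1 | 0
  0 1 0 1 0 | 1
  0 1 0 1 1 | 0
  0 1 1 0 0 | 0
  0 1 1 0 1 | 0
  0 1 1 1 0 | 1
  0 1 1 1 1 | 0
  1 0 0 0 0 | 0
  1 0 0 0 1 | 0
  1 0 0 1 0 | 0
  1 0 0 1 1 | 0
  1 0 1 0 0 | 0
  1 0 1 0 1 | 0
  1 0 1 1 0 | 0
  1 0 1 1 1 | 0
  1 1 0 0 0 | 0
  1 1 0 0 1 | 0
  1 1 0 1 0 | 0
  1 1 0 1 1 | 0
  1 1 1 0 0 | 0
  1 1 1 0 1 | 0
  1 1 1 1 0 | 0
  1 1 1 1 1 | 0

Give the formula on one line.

  ~d = 11001100110011001100110011001100
  ~e = 10101010101010101010101010101010
  (b & ~e) = 00000000101010100000000010101010
  ~a = 11111111111111110000000000000000
  ((b & ~e) & ~a) = 00000000101010100000000000000000
  (~d | ((b & ~e) & ~a)) = 11001100111011101100110011001100
  ((~d | ((b & ~e) & ~a)) & d) = 00000000001000100000000000000000

((~d | ((b & ~e) & ~a)) & d)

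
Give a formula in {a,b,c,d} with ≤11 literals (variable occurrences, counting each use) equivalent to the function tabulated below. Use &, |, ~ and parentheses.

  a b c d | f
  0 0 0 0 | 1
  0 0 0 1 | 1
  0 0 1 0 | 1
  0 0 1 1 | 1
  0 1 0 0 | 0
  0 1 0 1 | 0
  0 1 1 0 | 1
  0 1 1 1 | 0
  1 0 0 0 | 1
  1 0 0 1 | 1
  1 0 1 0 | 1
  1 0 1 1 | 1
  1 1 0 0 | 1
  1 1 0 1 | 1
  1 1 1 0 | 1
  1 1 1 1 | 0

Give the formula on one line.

  ~b = 1111000011110000
  (~b & d) = 0101000001010000
  ~c = 1100110011001100
  (a & ~c) = 0000000011001100
  ((~b & d) | (a & ~c)) = 0101000011011100
  (~b | ((~b & d) | (a & ~c))) = 1111000011111100
  ~d = 1010101010101010
  (c | a) = 0011001111111111
  (~d & (c | a)) = 0010001010101010
  ((~b | ((~b & d) | (a & ~c))) | (~d & (c | a))) = 1111001011111110

((~b | ((~b & d) | (a & ~c))) | (~d & (c | a)))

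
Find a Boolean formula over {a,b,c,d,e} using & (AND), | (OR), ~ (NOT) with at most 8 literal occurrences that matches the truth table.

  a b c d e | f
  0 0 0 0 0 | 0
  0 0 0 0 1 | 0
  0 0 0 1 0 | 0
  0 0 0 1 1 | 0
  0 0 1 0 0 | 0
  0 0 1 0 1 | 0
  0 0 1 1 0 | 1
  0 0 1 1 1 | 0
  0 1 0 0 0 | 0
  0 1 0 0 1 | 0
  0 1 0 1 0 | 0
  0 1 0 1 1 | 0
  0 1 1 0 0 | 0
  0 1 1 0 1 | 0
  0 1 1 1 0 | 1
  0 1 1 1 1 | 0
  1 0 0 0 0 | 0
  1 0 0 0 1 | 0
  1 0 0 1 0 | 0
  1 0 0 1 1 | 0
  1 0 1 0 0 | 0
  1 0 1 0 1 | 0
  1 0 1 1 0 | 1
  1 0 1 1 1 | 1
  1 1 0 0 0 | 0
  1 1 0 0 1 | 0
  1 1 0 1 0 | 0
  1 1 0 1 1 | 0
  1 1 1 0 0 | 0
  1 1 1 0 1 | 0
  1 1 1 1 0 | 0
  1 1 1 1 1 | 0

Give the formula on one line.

(((~a & ~e) | a) & (c & (d & (~a | (~d | ~b)))))

  ~a = 11111111111111110000000000000000
  ~e = 10101010101010101010101010101010
  (~a & ~e) = 10101010101010100000000000000000
  ((~a & ~e) | a) = 10101010101010101111111111111111
  ~d = 11001100110011001100110011001100
  ~b = 11111111000000001111111100000000
  (~d | ~b) = 11111111110011001111111111001100
  (~a | (~d | ~b)) = 11111111111111111111111111001100
  (d & (~a | (~d | ~b))) = 00110011001100110011001100000000
  (c & (d & (~a | (~d | ~b)))) = 00000011000000110000001100000000
  (((~a & ~e) | a) & (c & (d & (~a | (~d | ~b))))) = 00000010000000100000001100000000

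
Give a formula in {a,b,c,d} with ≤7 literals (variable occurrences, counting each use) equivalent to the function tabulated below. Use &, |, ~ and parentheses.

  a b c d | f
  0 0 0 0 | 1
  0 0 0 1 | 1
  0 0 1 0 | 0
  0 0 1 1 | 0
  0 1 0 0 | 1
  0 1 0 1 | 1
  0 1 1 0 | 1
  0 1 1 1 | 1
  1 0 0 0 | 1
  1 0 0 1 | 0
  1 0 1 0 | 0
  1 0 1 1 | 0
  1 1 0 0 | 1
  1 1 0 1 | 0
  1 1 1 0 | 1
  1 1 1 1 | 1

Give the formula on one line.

  ~d = 1010101010101010
  (c | ~d) = 1011101110111011
  ~a = 1111111100000000
  (~a | c) = 1111111100110011
  ((c | ~d) | (~a | c)) = 1111111110111011
  ~c = 1100110011001100
  (b | ~c) = 1100111111001111
  (((c | ~d) | (~a | c)) & (b | ~c)) = 1100111110001011

(((c | ~d) | (~a | c)) & (b | ~c))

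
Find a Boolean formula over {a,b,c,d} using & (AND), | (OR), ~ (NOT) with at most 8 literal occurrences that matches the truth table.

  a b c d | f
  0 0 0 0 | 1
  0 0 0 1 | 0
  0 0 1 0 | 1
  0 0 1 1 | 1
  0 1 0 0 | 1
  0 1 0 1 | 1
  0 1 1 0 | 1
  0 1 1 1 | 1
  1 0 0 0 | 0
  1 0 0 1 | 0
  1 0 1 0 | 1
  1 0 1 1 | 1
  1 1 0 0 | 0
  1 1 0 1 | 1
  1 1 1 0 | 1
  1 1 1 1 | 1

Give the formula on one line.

((((b | c) & d) | (~a & ~d)) | c)

  (b | c) = 0011111100111111
  ((b | c) & d) = 0001010100010101
  ~a = 1111111100000000
  ~d = 1010101010101010
  (~a & ~d) = 1010101000000000
  (((b | c) & d) | (~a & ~d)) = 1011111100010101
  ((((b | c) & d) | (~a & ~d)) | c) = 1011111100110111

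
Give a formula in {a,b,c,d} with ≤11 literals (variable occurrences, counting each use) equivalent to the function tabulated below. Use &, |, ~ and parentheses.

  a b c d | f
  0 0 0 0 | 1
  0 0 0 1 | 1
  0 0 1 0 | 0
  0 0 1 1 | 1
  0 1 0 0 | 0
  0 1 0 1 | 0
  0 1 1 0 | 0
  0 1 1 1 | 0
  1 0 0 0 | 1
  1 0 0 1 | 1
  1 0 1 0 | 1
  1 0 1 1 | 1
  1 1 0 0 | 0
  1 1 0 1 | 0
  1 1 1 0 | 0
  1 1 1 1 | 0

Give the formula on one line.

(~b & ((b | ((a & ~d) | d)) | (b | (a | ~c))))

  ~b = 1111000011110000
  ~d = 1010101010101010
  (a & ~d) = 0000000010101010
  ((a & ~d) | d) = 0101010111111111
  (b | ((a & ~d) | d)) = 0101111111111111
  ~c = 1100110011001100
  (a | ~c) = 1100110011111111
  (b | (a | ~c)) = 1100111111111111
  ((b | ((a & ~d) | d)) | (b | (a | ~c))) = 1101111111111111
  (~b & ((b | ((a & ~d) | d)) | (b | (a | ~c)))) = 1101000011110000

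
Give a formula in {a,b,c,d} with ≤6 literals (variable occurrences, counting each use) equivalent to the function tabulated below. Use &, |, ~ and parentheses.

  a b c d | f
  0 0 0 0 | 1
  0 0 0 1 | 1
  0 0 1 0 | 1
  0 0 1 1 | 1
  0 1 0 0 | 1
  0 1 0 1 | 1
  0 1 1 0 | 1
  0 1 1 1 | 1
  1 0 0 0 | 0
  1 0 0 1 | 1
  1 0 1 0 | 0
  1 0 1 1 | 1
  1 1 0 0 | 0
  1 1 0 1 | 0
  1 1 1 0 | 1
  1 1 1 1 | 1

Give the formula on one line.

  ~a = 1111111100000000
  ~b = 1111000011110000
  (d & ~b) = 0101000001010000
  (~a | (d & ~b)) = 1111111101010000
  (c & b) = 0000001100000011
  ((~a | (d & ~b)) | (c & b)) = 1111111101010011

((~a | (d & ~b)) | (c & b))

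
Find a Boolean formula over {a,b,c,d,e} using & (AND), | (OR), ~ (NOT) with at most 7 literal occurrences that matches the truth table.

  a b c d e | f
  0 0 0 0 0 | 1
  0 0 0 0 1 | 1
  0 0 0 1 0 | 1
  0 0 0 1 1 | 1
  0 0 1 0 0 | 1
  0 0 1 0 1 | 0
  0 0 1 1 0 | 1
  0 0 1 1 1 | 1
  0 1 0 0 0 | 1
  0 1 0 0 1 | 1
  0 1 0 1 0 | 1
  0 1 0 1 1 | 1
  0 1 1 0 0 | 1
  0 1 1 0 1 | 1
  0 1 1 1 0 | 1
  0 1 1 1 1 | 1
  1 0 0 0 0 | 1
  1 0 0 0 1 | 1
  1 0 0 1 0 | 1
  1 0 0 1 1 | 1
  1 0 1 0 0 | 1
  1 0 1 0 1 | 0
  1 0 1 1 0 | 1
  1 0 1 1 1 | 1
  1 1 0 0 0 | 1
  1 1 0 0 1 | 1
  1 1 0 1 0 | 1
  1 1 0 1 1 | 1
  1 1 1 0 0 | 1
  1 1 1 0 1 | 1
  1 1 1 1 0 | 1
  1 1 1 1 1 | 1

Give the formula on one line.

(~e | (b | (d | ~c)))

  ~e = 10101010101010101010101010101010
  ~c = 11110000111100001111000011110000
  (d | ~c) = 11110011111100111111001111110011
  (b | (d | ~c)) = 11110011111111111111001111111111
  (~e | (b | (d | ~c))) = 11111011111111111111101111111111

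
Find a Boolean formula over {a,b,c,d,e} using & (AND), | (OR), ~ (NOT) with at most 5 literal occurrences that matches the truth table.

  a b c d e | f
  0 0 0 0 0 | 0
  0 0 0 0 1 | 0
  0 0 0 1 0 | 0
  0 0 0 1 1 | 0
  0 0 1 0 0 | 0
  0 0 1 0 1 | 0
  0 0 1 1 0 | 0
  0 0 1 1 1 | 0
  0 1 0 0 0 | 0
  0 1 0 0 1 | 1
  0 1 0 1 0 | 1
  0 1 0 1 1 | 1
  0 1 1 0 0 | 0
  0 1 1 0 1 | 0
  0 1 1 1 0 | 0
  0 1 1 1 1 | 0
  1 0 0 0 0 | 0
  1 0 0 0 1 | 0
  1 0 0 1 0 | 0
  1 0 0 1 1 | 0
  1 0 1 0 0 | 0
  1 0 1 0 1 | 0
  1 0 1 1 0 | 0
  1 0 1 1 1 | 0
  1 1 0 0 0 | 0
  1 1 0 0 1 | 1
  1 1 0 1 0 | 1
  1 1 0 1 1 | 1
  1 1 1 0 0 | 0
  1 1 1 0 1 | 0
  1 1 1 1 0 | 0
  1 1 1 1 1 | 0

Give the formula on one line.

  ~d = 11001100110011001100110011001100
  (~d & e) = 01000100010001000100010001000100
  (d | (~d & e)) = 01110111011101110111011101110111
  ~c = 11110000111100001111000011110000
  (b & ~c) = 00000000111100000000000011110000
  ((d | (~d & e)) & (b & ~c)) = 00000000011100000000000001110000

((d | (~d & e)) & (b & ~c))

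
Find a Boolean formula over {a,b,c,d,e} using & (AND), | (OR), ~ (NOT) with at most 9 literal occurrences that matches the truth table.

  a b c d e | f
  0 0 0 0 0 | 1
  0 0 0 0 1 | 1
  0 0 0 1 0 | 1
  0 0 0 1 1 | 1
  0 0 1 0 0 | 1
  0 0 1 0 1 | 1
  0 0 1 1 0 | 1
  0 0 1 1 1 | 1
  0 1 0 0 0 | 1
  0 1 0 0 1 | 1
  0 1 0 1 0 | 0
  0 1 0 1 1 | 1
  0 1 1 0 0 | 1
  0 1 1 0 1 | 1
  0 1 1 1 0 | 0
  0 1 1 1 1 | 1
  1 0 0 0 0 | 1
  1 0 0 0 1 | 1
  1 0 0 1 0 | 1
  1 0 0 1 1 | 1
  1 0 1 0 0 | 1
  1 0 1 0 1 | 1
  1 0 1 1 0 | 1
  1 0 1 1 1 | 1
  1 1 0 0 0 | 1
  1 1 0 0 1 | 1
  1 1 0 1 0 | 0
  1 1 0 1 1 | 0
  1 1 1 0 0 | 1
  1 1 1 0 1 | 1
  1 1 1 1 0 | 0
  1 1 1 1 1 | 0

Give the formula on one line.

(((e | (a | ~b)) | (~d | (~b | a))) & (~b | (~d | ~a)))

  ~b = 11111111000000001111111100000000
  (a | ~b) = 11111111000000001111111111111111
  (e | (a | ~b)) = 11111111010101011111111111111111
  ~d = 11001100110011001100110011001100
  (~b | a) = 11111111000000001111111111111111
  (~d | (~b | a)) = 11111111110011001111111111111111
  ((e | (a | ~b)) | (~d | (~b | a))) = 11111111110111011111111111111111
  ~a = 11111111111111110000000000000000
  (~d | ~a) = 11111111111111111100110011001100
  (~b | (~d | ~a)) = 11111111111111111111111111001100
  (((e | (a | ~b)) | (~d | (~b | a))) & (~b | (~d | ~a))) = 11111111110111011111111111001100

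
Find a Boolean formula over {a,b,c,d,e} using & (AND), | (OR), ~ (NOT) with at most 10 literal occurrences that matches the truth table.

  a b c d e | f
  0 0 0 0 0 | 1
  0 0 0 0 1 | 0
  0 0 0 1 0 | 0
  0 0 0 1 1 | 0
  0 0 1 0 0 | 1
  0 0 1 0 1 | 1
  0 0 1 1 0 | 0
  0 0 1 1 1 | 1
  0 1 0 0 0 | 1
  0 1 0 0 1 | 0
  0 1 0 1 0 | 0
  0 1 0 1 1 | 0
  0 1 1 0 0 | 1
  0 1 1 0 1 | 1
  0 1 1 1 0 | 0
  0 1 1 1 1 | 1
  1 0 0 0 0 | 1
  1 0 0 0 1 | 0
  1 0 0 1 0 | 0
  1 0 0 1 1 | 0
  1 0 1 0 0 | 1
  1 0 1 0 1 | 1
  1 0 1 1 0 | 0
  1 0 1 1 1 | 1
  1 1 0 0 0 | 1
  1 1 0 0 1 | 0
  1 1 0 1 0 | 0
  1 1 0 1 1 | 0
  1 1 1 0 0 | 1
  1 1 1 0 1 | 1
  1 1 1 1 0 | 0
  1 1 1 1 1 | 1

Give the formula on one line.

((e | ((b & e) | ~d)) & (((~d & ~e) | c) | (~e & a)))

  (b & e) = 00000000010101010000000001010101
  ~d = 11001100110011001100110011001100
  ((b & e) | ~d) = 11001100110111011100110011011101
  (e | ((b & e) | ~d)) = 11011101110111011101110111011101
  ~e = 10101010101010101010101010101010
  (~d & ~e) = 10001000100010001000100010001000
  ((~d & ~e) | c) = 10001111100011111000111110001111
  (~e & a) = 00000000000000001010101010101010
  (((~d & ~e) | c) | (~e & a)) = 10001111100011111010111110101111
  ((e | ((b & e) | ~d)) & (((~d & ~e) | c) | (~e & a))) = 10001101100011011000110110001101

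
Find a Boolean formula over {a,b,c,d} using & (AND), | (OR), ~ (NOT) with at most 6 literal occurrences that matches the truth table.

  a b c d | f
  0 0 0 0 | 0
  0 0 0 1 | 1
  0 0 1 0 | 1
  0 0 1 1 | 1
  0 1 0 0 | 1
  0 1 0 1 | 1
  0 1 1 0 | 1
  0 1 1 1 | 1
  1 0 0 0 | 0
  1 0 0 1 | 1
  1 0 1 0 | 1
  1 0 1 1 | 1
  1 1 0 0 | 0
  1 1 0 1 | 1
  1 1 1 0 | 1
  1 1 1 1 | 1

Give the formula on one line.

  ~a = 1111111100000000
  (~a & b) = 0000111100000000
  (d | c) = 0111011101110111
  ((~a & b) | (d | c)) = 0111111101110111

((~a & b) | (d | c))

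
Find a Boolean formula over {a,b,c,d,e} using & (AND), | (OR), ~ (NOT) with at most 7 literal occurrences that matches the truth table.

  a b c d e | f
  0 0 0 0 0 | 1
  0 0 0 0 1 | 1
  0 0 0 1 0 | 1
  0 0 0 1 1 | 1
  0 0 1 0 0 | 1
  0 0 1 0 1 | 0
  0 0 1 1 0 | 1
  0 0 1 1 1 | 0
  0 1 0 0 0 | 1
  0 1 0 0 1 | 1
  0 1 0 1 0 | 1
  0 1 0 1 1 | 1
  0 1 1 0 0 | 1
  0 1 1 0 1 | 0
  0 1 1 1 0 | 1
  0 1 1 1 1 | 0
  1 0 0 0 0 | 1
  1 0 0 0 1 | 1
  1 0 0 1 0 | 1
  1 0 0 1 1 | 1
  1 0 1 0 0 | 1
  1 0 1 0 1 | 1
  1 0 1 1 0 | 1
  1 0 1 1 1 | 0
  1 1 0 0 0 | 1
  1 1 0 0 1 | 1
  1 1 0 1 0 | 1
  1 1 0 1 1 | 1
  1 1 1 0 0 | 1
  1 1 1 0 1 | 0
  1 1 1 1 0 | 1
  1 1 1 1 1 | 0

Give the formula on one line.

((~c | ~e) | ((a & ~d) & ~b))

  ~c = 11110000111100001111000011110000
  ~e = 10101010101010101010101010101010
  (~c | ~e) = 11111010111110101111101011111010
  ~d = 11001100110011001100110011001100
  (a & ~d) = 00000000000000001100110011001100
  ~b = 11111111000000001111111100000000
  ((a & ~d) & ~b) = 00000000000000001100110000000000
  ((~c | ~e) | ((a & ~d) & ~b)) = 11111010111110101111111011111010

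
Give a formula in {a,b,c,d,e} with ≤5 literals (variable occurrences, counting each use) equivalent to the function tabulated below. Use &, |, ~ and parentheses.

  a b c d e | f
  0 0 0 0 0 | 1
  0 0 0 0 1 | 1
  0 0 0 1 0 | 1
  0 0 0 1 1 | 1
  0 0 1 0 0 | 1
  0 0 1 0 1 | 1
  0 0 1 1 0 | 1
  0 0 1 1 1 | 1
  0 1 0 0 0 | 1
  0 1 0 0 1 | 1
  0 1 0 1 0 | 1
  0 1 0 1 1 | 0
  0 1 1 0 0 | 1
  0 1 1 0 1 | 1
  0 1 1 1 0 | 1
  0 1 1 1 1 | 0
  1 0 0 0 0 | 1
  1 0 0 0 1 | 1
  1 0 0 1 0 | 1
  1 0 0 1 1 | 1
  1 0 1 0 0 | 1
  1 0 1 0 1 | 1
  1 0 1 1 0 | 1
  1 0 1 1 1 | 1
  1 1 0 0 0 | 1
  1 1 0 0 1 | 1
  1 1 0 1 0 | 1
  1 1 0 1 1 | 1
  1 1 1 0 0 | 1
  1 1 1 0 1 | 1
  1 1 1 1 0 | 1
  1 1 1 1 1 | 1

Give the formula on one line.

(((a | ~e) & b) | (~d | ~b))

  ~e = 10101010101010101010101010101010
  (a | ~e) = 10101010101010101111111111111111
  ((a | ~e) & b) = 00000000101010100000000011111111
  ~d = 11001100110011001100110011001100
  ~b = 11111111000000001111111100000000
  (~d | ~b) = 11111111110011001111111111001100
  (((a | ~e) & b) | (~d | ~b)) = 11111111111011101111111111111111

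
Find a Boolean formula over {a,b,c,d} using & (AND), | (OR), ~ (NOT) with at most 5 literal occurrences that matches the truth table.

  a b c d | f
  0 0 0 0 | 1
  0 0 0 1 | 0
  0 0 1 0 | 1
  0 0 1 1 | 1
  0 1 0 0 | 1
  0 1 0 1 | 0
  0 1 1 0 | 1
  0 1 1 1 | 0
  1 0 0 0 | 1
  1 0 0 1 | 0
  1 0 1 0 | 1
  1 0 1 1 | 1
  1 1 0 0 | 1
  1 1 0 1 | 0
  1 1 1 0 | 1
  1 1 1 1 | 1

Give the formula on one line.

  ~b = 1111000011110000
  (~b | a) = 1111000011111111
  ((~b | a) & c) = 0011000000110011
  ~d = 1010101010101010
  (((~b | a) & c) | ~d) = 1011101010111011

(((~b | a) & c) | ~d)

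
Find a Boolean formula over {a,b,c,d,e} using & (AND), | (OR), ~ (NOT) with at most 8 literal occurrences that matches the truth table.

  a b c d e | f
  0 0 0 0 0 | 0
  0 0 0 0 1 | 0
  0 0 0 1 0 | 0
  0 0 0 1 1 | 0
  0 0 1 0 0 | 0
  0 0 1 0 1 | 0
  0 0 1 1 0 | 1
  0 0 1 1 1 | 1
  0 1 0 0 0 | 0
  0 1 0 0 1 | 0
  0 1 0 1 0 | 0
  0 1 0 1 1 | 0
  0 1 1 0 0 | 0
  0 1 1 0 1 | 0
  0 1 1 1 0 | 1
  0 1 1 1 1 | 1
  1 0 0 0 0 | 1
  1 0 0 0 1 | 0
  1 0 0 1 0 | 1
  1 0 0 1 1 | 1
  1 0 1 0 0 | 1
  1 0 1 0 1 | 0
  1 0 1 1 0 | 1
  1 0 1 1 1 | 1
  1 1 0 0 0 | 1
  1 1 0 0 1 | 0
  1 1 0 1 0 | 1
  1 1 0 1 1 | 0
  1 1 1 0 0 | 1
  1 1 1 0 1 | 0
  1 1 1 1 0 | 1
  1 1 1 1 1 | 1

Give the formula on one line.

  ~e = 10101010101010101010101010101010
  (~e & a) = 00000000000000001010101010101010
  ~b = 11111111000000001111111100000000
  (~b & a) = 00000000000000001111111100000000
  (c | (~b & a)) = 00001111000011111111111100001111
  (d & (c | (~b & a))) = 00000011000000110011001100000011
  ((~e & a) | (d & (c | (~b & a)))) = 00000011000000111011101110101011

((~e & a) | (d & (c | (~b & a))))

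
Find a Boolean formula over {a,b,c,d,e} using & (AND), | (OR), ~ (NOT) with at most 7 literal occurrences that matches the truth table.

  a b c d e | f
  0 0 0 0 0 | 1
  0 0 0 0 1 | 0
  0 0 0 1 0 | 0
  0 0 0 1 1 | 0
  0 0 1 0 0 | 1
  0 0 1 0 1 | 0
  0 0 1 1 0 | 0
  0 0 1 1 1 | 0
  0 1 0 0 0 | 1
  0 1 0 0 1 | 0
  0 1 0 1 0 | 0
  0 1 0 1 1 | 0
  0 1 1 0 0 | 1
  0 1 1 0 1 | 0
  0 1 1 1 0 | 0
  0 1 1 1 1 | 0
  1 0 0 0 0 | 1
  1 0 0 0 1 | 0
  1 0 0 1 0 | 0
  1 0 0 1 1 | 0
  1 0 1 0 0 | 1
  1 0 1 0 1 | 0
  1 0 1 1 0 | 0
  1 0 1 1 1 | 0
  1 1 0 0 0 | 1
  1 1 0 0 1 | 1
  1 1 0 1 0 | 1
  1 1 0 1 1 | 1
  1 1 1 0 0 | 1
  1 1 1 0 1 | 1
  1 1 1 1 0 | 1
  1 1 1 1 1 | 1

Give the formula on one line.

((~e & ~d) | (a & b))

  ~e = 10101010101010101010101010101010
  ~d = 11001100110011001100110011001100
  (~e & ~d) = 10001000100010001000100010001000
  (a & b) = 00000000000000000000000011111111
  ((~e & ~d) | (a & b)) = 10001000100010001000100011111111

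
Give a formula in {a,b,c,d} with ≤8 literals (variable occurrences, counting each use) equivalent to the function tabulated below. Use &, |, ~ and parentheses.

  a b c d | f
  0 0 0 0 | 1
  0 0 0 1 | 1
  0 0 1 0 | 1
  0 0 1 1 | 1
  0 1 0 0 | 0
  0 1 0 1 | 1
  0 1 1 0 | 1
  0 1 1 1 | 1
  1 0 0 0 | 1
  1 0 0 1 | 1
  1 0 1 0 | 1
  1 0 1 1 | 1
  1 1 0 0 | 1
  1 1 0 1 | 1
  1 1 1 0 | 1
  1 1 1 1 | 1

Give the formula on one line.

((d & ~c) | ((a & b) | (~b | c)))

  ~c = 1100110011001100
  (d & ~c) = 0100010001000100
  (a & b) = 0000000000001111
  ~b = 1111000011110000
  (~b | c) = 1111001111110011
  ((a & b) | (~b | c)) = 1111001111111111
  ((d & ~c) | ((a & b) | (~b | c))) = 1111011111111111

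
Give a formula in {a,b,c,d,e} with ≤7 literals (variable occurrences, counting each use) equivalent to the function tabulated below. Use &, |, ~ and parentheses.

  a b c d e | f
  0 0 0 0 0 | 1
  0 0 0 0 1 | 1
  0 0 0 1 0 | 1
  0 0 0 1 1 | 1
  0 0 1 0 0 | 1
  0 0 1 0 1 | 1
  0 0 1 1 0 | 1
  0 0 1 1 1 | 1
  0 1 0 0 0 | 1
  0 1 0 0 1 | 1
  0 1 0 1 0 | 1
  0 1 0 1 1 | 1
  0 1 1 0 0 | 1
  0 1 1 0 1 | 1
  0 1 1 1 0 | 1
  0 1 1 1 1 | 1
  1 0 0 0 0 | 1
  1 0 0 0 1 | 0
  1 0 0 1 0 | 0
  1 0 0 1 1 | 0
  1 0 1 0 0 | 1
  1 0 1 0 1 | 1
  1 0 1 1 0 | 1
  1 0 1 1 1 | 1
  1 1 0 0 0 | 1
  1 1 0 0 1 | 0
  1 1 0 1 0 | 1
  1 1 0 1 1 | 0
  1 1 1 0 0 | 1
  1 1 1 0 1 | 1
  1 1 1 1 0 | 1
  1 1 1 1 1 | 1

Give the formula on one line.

(c | (~a | (~c & ((~d | b) & ~e))))

  ~a = 11111111111111110000000000000000
  ~c = 11110000111100001111000011110000
  ~d = 11001100110011001100110011001100
  (~d | b) = 11001100111111111100110011111111
  ~e = 10101010101010101010101010101010
  ((~d | b) & ~e) = 10001000101010101000100010101010
  (~c & ((~d | b) & ~e)) = 10000000101000001000000010100000
  (~a | (~c & ((~d | b) & ~e))) = 11111111111111111000000010100000
  (c | (~a | (~c & ((~d | b) & ~e)))) = 11111111111111111000111110101111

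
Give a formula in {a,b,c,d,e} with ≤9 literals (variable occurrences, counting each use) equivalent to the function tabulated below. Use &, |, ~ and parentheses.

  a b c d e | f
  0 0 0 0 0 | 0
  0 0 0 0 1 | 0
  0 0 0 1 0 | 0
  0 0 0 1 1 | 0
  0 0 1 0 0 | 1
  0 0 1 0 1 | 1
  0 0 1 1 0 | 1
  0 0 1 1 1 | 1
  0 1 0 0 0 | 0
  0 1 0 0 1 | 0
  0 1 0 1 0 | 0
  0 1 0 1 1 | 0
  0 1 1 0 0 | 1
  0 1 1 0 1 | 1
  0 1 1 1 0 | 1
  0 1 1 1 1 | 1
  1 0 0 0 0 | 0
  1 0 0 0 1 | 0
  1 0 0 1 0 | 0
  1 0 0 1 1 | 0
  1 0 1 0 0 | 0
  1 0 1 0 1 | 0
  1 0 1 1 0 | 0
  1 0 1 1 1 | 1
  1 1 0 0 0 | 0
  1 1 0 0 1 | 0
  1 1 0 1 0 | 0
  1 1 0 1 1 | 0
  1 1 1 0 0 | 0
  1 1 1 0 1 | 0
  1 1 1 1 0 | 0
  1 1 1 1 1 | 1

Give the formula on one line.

  ~a = 11111111111111110000000000000000
  ~c = 11110000111100001111000011110000
  (e & ~c) = 01010000010100000101000001010000
  (d | (e & ~c)) = 01110011011100110111001101110011
  ~b = 11111111000000001111111100000000
  (~b | c) = 11111111000011111111111100001111
  ((~b | c) & e) = 01010101000001010101010100000101
  ((d | (e & ~c)) & ((~b | c) & e)) = 01010001000000010101000100000001
  (~a | ((d | (e & ~c)) & ((~b | c) & e))) = 11111111111111110101000100000001
  (c & (~a | ((d | (e & ~c)) & ((~b | c) & e)))) = 00001111000011110000000100000001

(c & (~a | ((d | (e & ~c)) & ((~b | c) & e))))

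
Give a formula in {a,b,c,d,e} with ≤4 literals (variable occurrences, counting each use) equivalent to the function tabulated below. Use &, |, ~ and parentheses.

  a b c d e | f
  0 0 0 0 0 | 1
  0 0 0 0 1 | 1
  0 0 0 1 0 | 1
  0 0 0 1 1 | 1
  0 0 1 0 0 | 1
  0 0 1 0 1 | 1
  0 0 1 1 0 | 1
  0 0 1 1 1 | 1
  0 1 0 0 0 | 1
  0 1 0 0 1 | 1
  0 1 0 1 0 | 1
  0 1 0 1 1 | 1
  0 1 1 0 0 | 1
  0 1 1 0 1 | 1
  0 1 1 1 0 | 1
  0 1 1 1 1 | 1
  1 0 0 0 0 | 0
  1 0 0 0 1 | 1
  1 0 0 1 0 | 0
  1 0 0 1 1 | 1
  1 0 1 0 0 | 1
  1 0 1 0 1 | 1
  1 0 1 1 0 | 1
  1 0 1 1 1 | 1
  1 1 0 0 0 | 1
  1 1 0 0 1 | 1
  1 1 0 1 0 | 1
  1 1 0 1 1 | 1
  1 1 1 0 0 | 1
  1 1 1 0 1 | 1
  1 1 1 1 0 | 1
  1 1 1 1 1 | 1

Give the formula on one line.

((~a | c) | (b | e))

  ~a = 11111111111111110000000000000000
  (~a | c) = 11111111111111110000111100001111
  (b | e) = 01010101111111110101010111111111
  ((~a | c) | (b | e)) = 11111111111111110101111111111111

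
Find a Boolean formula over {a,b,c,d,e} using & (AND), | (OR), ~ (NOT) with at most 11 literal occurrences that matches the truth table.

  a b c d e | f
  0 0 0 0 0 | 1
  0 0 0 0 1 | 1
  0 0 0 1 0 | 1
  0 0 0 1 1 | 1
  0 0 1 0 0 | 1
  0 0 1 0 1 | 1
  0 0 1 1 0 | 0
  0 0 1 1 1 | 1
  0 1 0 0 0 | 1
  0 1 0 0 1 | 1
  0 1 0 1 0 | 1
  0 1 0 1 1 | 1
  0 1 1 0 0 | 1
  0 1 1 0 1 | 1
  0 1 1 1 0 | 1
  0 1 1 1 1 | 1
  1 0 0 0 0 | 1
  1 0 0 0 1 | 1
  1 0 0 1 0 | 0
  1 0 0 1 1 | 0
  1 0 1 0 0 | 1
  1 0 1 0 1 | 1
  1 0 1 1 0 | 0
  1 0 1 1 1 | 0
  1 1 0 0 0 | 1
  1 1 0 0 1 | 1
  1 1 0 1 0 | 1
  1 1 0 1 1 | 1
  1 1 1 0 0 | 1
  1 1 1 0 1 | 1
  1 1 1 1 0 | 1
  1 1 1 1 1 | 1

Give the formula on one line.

((b | ((~d & ~b) | (b & e))) | ((e | ~c) & ~a))

  ~d = 11001100110011001100110011001100
  ~b = 11111111000000001111111100000000
  (~d & ~b) = 11001100000000001100110000000000
  (b & e) = 00000000010101010000000001010101
  ((~d & ~b) | (b & e)) = 11001100010101011100110001010101
  (b | ((~d & ~b) | (b & e))) = 11001100111111111100110011111111
  ~c = 11110000111100001111000011110000
  (e | ~c) = 11110101111101011111010111110101
  ~a = 11111111111111110000000000000000
  ((e | ~c) & ~a) = 11110101111101010000000000000000
  ((b | ((~d & ~b) | (b & e))) | ((e | ~c) & ~a)) = 11111101111111111100110011111111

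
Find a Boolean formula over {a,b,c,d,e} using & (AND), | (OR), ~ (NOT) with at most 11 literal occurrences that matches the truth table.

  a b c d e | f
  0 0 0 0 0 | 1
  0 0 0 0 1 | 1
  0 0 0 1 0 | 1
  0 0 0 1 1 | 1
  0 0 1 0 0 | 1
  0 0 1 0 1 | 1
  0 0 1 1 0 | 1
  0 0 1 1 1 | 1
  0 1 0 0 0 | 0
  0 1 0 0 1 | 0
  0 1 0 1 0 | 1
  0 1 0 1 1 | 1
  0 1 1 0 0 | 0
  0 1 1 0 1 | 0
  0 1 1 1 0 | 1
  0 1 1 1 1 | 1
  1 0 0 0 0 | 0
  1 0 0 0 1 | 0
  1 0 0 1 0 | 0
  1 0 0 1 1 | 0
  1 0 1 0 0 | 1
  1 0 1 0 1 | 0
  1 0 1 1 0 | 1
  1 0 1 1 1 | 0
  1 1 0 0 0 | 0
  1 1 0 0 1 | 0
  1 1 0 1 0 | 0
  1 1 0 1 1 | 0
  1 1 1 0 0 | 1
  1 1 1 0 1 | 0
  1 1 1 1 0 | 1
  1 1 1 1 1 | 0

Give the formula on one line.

  ~c = 11110000111100001111000011110000
  ~e = 10101010101010101010101010101010
  (~c | ~e) = 11111010111110101111101011111010
  ((~c | ~e) & c) = 00001010000010100000101000001010
  (((~c | ~e) & c) & a) = 00000000000000000000101000001010
  ~b = 11111111000000001111111100000000
  (a | ~b) = 11111111000000001111111111111111
  (d | (a | ~b)) = 11111111001100111111111111111111
  ~a = 11111111111111110000000000000000
  ((d | (a | ~b)) & ~a) = 11111111001100110000000000000000
  ((((~c | ~e) & c) & a) | ((d | (a | ~b)) & ~a)) = 11111111001100110000101000001010

((((~c | ~e) & c) & a) | ((d | (a | ~b)) & ~a))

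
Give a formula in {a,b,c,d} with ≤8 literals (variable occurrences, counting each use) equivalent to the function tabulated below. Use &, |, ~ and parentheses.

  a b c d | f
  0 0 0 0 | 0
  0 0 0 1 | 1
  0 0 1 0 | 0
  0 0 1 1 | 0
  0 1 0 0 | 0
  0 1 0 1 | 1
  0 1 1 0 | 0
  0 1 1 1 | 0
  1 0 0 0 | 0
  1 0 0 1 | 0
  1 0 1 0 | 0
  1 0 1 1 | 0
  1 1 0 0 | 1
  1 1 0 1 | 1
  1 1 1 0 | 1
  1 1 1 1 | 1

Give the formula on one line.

((b & a) | (~a & (d & ~c)))

  (b & a) = 0000000000001111
  ~a = 1111111100000000
  ~c = 1100110011001100
  (d & ~c) = 0100010001000100
  (~a & (d & ~c)) = 0100010000000000
  ((b & a) | (~a & (d & ~c))) = 0100010000001111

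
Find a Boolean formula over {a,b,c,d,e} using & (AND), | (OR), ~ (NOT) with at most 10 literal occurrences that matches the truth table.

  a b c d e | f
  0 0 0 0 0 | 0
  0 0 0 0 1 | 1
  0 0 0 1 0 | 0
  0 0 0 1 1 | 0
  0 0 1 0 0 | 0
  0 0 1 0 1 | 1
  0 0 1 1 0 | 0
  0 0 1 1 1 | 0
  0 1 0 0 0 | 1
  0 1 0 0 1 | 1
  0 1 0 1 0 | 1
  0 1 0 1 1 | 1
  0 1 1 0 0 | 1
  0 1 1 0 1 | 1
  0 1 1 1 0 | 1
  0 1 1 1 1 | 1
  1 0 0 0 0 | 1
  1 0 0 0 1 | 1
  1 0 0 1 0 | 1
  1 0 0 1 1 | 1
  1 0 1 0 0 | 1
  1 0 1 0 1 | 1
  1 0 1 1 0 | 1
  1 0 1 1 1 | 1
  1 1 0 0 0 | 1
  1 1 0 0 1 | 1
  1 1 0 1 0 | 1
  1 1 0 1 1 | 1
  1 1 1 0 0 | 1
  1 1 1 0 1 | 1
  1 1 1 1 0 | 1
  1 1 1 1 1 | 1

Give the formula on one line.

  ~b = 11111111000000001111111100000000
  (d | ~b) = 11111111001100111111111100110011
  ((d | ~b) & a) = 00000000000000001111111100110011
  (~b & ((d | ~b) & a)) = 00000000000000001111111100000000
  ((~b & ((d | ~b) & a)) | b) = 00000000111111111111111111111111
  ~d = 11001100110011001100110011001100
  (a | ~d) = 11001100110011001111111111111111
  (e & (a | ~d)) = 01000100010001000101010101010101
  (((~b & ((d | ~b) & a)) | b) | (e & (a | ~d))) = 01000100111111111111111111111111

(((~b & ((d | ~b) & a)) | b) | (e & (a | ~d)))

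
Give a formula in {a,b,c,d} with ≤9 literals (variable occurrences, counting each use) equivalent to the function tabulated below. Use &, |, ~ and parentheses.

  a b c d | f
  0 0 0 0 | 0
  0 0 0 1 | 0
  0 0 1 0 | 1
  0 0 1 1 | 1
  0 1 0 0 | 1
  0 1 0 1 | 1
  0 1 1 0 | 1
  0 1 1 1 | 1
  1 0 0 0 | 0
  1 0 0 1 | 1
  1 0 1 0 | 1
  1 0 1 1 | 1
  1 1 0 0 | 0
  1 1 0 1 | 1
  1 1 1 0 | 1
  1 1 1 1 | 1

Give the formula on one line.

  ~c = 1100110011001100
  (~c & b) = 0000110000001100
  (d & (~c & b)) = 0000010000000100
  ((d & (~c & b)) | c) = 0011011100110111
  ~a = 1111111100000000
  (b & ~a) = 0000111100000000
  (((d & (~c & b)) | c) | (b & ~a)) = 0011111100110111
  (d & a) = 0000000001010101
  ~b = 1111000011110000
  ((d & a) & ~b) = 0000000001010000
  ((((d & (~c & b)) | c) | (b & ~a)) | ((d & a) & ~b)) = 0011111101110111

((((d & (~c & b)) | c) | (b & ~a)) | ((d & a) & ~b))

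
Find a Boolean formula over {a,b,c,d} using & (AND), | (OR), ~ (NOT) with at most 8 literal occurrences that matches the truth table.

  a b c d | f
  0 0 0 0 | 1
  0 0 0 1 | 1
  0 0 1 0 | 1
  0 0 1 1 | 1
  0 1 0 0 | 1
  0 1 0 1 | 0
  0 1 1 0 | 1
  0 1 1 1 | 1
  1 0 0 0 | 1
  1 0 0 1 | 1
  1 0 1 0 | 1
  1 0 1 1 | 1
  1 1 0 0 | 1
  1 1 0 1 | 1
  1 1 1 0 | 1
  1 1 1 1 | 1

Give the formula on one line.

  ~b = 1111000011110000
  (~b | a) = 1111000011111111
  ~d = 1010101010101010
  (a | ~d) = 1010101011111111
  ~a = 1111111100000000
  ((a | ~d) & ~a) = 1010101000000000
  ((~b | a) | ((a | ~d) & ~a)) = 1111101011111111
  ~c = 1100110011001100
  (~c | b) = 1100111111001111
  ((~c | b) & c) = 0000001100000011
  (((~b | a) | ((a | ~d) & ~a)) | ((~c | b) & c)) = 1111101111111111

(((~b | a) | ((a | ~d) & ~a)) | ((~c | b) & c))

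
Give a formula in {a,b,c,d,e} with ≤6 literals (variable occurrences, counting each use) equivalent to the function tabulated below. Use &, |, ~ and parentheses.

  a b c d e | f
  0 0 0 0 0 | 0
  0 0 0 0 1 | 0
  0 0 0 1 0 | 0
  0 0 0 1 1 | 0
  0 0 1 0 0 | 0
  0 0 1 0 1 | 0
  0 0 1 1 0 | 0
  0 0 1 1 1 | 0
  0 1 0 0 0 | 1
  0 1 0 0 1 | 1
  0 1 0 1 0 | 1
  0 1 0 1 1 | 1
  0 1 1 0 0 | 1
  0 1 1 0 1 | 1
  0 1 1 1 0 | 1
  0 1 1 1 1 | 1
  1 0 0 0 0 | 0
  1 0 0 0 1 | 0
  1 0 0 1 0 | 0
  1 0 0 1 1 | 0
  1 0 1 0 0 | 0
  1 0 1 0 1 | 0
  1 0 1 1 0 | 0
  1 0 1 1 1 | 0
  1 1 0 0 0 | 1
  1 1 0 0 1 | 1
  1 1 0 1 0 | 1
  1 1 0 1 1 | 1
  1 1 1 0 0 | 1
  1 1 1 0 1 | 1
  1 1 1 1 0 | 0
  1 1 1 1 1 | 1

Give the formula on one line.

(b & ((~a | e) | (~c | ~d)))

  ~a = 11111111111111110000000000000000
  (~a | e) = 11111111111111110101010101010101
  ~c = 11110000111100001111000011110000
  ~d = 11001100110011001100110011001100
  (~c | ~d) = 11111100111111001111110011111100
  ((~a | e) | (~c | ~d)) = 11111111111111111111110111111101
  (b & ((~a | e) | (~c | ~d))) = 00000000111111110000000011111101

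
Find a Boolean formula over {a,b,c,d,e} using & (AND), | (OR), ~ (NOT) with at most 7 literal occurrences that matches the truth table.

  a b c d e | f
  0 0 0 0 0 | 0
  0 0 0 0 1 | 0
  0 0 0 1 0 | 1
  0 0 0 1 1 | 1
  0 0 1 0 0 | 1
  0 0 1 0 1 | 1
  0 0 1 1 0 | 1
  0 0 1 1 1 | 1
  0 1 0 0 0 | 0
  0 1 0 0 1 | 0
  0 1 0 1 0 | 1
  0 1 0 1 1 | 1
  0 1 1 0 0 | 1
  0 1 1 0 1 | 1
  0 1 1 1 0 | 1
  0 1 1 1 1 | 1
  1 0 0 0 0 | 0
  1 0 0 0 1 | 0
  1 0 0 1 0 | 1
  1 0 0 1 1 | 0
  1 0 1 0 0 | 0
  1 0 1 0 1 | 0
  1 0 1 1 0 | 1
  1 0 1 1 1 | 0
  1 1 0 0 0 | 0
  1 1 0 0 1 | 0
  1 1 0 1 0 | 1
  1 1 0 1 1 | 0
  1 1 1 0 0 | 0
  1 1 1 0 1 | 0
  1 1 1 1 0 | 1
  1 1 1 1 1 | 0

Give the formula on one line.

  ~d = 11001100110011001100110011001100
  ~a = 11111111111111110000000000000000
  (~d & ~a) = 11001100110011000000000000000000
  (c & (~d & ~a)) = 00001100000011000000000000000000
  (d | (c & (~d & ~a))) = 00111111001111110011001100110011
  ~e = 10101010101010101010101010101010
  (~e | ~a) = 11111111111111111010101010101010
  ((d | (c & (~d & ~a))) & (~e | ~a)) = 00111111001111110010001000100010

((d | (c & (~d & ~a))) & (~e | ~a))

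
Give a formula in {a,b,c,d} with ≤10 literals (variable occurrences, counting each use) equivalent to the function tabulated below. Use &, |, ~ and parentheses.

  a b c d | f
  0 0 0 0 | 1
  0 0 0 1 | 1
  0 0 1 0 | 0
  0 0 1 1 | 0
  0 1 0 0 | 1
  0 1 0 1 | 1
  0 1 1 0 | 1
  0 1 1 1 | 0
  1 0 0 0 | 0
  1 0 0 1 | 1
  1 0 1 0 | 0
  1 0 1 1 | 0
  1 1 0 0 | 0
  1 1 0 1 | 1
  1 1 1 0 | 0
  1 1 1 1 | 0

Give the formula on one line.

  ~d = 1010101010101010
  (b & ~d) = 0000101000001010
  ~c = 1100110011001100
  (~c & a) = 0000000011001100
  (~d & (~c & a)) = 0000000010001000
  ((b & ~d) | (~d & (~c & a))) = 0000101010001010
  (((b & ~d) | (~d & (~c & a))) | ~c) = 1100111011001110
  ~a = 1111111100000000
  (~a | d) = 1111111101010101
  ((((b & ~d) | (~d & (~c & a))) | ~c) & (~a | d)) = 1100111001000100

((((b & ~d) | (~d & (~c & a))) | ~c) & (~a | d))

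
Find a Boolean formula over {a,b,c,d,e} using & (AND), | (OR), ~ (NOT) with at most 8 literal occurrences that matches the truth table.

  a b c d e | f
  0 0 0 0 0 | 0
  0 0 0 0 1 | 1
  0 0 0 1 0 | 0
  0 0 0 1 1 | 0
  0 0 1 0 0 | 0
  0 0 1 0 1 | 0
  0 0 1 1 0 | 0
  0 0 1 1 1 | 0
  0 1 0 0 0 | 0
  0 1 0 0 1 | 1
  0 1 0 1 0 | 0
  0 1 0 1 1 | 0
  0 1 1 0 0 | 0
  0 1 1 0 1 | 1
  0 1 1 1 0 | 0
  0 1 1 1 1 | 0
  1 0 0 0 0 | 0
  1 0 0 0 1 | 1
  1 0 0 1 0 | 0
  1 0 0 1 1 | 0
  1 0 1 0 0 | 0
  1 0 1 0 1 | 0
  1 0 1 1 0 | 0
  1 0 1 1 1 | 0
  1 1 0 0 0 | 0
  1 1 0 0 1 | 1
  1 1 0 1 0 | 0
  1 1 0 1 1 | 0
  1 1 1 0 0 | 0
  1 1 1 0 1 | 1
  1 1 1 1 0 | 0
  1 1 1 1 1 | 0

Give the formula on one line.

(((~c | ~d) & e) & ((b | (d | ~c)) & ~d))

  ~c = 11110000111100001111000011110000
  ~d = 11001100110011001100110011001100
  (~c | ~d) = 11111100111111001111110011111100
  ((~c | ~d) & e) = 01010100010101000101010001010100
  (d | ~c) = 11110011111100111111001111110011
  (b | (d | ~c)) = 11110011111111111111001111111111
  ((b | (d | ~c)) & ~d) = 11000000110011001100000011001100
  (((~c | ~d) & e) & ((b | (d | ~c)) & ~d)) = 01000000010001000100000001000100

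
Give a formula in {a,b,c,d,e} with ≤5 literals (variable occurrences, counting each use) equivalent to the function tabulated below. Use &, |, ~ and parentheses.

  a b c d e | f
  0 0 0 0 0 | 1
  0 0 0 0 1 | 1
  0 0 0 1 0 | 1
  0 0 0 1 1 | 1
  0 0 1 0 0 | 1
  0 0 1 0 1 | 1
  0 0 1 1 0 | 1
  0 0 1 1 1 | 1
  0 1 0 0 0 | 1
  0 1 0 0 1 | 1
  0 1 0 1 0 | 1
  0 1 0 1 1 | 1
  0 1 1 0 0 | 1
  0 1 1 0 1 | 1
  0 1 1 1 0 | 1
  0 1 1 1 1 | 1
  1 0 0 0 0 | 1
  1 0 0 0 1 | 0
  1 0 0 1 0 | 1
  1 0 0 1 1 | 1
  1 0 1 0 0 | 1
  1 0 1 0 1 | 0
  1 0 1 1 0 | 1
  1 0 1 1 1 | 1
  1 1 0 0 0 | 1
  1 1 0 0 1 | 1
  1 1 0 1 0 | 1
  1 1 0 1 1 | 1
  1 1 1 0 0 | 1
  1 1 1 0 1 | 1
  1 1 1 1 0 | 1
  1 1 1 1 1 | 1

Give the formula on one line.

(~a | ((b | d) | ~e))

  ~a = 11111111111111110000000000000000
  (b | d) = 00110011111111110011001111111111
  ~e = 10101010101010101010101010101010
  ((b | d) | ~e) = 10111011111111111011101111111111
  (~a | ((b | d) | ~e)) = 11111111111111111011101111111111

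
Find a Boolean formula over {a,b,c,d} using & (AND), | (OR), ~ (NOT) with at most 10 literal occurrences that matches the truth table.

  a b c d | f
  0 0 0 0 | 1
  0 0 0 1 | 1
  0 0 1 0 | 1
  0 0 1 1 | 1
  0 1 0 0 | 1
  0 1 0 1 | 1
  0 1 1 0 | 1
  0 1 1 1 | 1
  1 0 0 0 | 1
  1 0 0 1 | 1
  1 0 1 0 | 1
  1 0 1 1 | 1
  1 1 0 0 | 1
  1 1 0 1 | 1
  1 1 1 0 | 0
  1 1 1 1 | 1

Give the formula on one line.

  ~b = 1111000011110000
  (~b | d) = 1111010111110101
  ~a = 1111111100000000
  (~a & c) = 0011001100000000
  ~c = 1100110011001100
  (~c | d) = 1101110111011101
  ((~a & c) | (~c | d)) = 1111111111011101
  (b | a) = 0000111111111111
  (((~a & c) | (~c | d)) & (b | a)) = 0000111111011101
  ((~b | d) | (((~a & c) | (~c | d)) & (b | a))) = 1111111111111101

((~b | d) | (((~a & c) | (~c | d)) & (b | a)))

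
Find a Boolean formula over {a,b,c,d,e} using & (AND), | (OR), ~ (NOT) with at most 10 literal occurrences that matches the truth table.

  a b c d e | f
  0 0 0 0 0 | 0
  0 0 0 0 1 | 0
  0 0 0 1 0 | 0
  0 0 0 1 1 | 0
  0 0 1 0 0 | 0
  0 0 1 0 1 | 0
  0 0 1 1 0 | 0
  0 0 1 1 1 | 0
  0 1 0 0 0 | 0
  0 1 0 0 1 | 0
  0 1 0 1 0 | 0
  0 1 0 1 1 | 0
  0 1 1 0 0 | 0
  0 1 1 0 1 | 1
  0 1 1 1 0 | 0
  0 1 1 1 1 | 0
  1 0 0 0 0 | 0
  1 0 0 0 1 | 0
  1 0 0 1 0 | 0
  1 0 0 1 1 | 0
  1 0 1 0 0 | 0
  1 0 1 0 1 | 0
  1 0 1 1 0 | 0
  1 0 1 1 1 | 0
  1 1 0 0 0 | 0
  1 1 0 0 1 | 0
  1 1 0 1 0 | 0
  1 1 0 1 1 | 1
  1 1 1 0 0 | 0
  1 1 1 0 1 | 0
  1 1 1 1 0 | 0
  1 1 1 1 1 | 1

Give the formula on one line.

  ~d = 11001100110011001100110011001100
  (~d | a) = 11001100110011001111111111111111
  ~a = 11111111111111110000000000000000
  (~a & c) = 00001111000011110000000000000000
  (d | (~a & c)) = 00111111001111110011001100110011
  ((d | (~a & c)) & e) = 00010101000101010001000100010001
  ~e = 10101010101010101010101010101010
  (~e | b) = 10101010111111111010101011111111
  (((d | (~a & c)) & e) & (~e | b)) = 00000000000101010000000000010001
  ((~d | a) & (((d | (~a & c)) & e) & (~e | b))) = 00000000000001000000000000010001

((~d | a) & (((d | (~a & c)) & e) & (~e | b)))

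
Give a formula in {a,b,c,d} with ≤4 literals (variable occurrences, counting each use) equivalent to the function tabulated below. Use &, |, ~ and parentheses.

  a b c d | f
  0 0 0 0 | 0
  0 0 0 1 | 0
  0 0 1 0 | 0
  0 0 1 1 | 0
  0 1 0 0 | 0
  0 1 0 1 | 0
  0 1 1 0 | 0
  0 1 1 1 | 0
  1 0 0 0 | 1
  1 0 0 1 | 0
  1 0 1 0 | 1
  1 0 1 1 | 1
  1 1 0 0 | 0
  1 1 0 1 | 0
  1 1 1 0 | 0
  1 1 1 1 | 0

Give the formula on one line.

((~b & a) & (c | ~d))

  ~b = 1111000011110000
  (~b & a) = 0000000011110000
  ~d = 1010101010101010
  (c | ~d) = 1011101110111011
  ((~b & a) & (c | ~d)) = 0000000010110000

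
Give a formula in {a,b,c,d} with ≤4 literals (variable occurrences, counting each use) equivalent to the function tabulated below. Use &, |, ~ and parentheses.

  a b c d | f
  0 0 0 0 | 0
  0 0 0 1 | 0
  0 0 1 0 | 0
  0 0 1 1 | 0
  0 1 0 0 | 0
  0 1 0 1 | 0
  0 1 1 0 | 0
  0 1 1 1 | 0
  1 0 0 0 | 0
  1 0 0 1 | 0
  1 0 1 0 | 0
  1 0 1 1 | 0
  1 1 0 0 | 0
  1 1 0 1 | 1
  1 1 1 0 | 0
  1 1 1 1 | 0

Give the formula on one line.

  (d & b) = 0000010100000101
  (a & (d & b)) = 0000000000000101
  ~c = 1100110011001100
  ((a & (d & b)) & ~c) = 0000000000000100

((a & (d & b)) & ~c)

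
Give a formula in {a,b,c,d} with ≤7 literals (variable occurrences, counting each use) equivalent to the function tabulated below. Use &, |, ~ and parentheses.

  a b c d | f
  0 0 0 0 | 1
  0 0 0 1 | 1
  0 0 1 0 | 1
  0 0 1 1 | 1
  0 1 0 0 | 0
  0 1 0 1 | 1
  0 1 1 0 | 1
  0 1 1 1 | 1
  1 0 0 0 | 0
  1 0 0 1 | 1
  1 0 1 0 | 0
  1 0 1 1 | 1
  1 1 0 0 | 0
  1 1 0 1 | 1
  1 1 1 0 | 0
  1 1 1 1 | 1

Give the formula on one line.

  ~a = 1111111100000000
  (d | ~a) = 1111111101010101
  ~b = 1111000011110000
  (d | ~b) = 1111010111110101
  ((d | ~a) & (d | ~b)) = 1111010101010101
  (~a & c) = 0011001100000000
  (((d | ~a) & (d | ~b)) | (~a & c)) = 1111011101010101

(((d | ~a) & (d | ~b)) | (~a & c))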